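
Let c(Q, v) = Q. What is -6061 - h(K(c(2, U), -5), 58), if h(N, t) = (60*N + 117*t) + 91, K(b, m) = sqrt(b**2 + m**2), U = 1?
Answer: -12938 - 60*sqrt(29) ≈ -13261.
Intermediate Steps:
h(N, t) = 91 + 60*N + 117*t
-6061 - h(K(c(2, U), -5), 58) = -6061 - (91 + 60*sqrt(2**2 + (-5)**2) + 117*58) = -6061 - (91 + 60*sqrt(4 + 25) + 6786) = -6061 - (91 + 60*sqrt(29) + 6786) = -6061 - (6877 + 60*sqrt(29)) = -6061 + (-6877 - 60*sqrt(29)) = -12938 - 60*sqrt(29)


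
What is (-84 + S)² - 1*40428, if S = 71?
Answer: -40259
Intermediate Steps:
(-84 + S)² - 1*40428 = (-84 + 71)² - 1*40428 = (-13)² - 40428 = 169 - 40428 = -40259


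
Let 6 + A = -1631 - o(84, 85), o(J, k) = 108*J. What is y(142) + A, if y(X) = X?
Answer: -10567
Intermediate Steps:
A = -10709 (A = -6 + (-1631 - 108*84) = -6 + (-1631 - 1*9072) = -6 + (-1631 - 9072) = -6 - 10703 = -10709)
y(142) + A = 142 - 10709 = -10567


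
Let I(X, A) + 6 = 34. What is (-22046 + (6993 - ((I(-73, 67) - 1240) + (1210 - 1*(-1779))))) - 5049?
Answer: -21879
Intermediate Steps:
I(X, A) = 28 (I(X, A) = -6 + 34 = 28)
(-22046 + (6993 - ((I(-73, 67) - 1240) + (1210 - 1*(-1779))))) - 5049 = (-22046 + (6993 - ((28 - 1240) + (1210 - 1*(-1779))))) - 5049 = (-22046 + (6993 - (-1212 + (1210 + 1779)))) - 5049 = (-22046 + (6993 - (-1212 + 2989))) - 5049 = (-22046 + (6993 - 1*1777)) - 5049 = (-22046 + (6993 - 1777)) - 5049 = (-22046 + 5216) - 5049 = -16830 - 5049 = -21879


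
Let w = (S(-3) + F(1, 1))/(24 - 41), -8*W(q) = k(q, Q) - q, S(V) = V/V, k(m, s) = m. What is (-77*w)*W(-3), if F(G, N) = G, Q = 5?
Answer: 0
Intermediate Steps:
S(V) = 1
W(q) = 0 (W(q) = -(q - q)/8 = -1/8*0 = 0)
w = -2/17 (w = (1 + 1)/(24 - 41) = 2/(-17) = 2*(-1/17) = -2/17 ≈ -0.11765)
(-77*w)*W(-3) = -77*(-2/17)*0 = (154/17)*0 = 0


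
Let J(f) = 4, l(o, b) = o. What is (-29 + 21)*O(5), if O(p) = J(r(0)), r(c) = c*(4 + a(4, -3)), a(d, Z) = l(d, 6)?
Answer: -32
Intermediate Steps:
a(d, Z) = d
r(c) = 8*c (r(c) = c*(4 + 4) = c*8 = 8*c)
O(p) = 4
(-29 + 21)*O(5) = (-29 + 21)*4 = -8*4 = -32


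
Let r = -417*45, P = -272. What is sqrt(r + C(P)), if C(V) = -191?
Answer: 2*I*sqrt(4739) ≈ 137.68*I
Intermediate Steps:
r = -18765
sqrt(r + C(P)) = sqrt(-18765 - 191) = sqrt(-18956) = 2*I*sqrt(4739)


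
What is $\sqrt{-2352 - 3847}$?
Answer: $i \sqrt{6199} \approx 78.734 i$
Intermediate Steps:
$\sqrt{-2352 - 3847} = \sqrt{-6199} = i \sqrt{6199}$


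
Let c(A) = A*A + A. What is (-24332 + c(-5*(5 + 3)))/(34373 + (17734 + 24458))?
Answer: -22772/76565 ≈ -0.29742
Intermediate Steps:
c(A) = A + A² (c(A) = A² + A = A + A²)
(-24332 + c(-5*(5 + 3)))/(34373 + (17734 + 24458)) = (-24332 + (-5*(5 + 3))*(1 - 5*(5 + 3)))/(34373 + (17734 + 24458)) = (-24332 + (-5*8)*(1 - 5*8))/(34373 + 42192) = (-24332 - 40*(1 - 40))/76565 = (-24332 - 40*(-39))*(1/76565) = (-24332 + 1560)*(1/76565) = -22772*1/76565 = -22772/76565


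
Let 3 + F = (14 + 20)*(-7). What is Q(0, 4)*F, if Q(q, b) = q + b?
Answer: -964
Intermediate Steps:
Q(q, b) = b + q
F = -241 (F = -3 + (14 + 20)*(-7) = -3 + 34*(-7) = -3 - 238 = -241)
Q(0, 4)*F = (4 + 0)*(-241) = 4*(-241) = -964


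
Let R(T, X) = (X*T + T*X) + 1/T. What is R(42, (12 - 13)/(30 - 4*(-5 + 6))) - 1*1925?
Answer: -1052801/546 ≈ -1928.2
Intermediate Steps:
R(T, X) = 1/T + 2*T*X (R(T, X) = (T*X + T*X) + 1/T = 2*T*X + 1/T = 1/T + 2*T*X)
R(42, (12 - 13)/(30 - 4*(-5 + 6))) - 1*1925 = (1/42 + 2*42*((12 - 13)/(30 - 4*(-5 + 6)))) - 1*1925 = (1/42 + 2*42*(-1/(30 - 4*1))) - 1925 = (1/42 + 2*42*(-1/(30 - 4))) - 1925 = (1/42 + 2*42*(-1/26)) - 1925 = (1/42 - 42/13) - 1925 = -1751/546 - 1925 = -1052801/546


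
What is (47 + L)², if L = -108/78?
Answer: 351649/169 ≈ 2080.8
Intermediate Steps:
L = -18/13 (L = -108*1/78 = -18/13 ≈ -1.3846)
(47 + L)² = (47 - 18/13)² = (593/13)² = 351649/169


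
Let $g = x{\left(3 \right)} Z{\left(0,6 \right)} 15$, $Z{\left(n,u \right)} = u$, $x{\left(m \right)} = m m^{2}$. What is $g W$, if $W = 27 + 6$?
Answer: $80190$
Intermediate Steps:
$x{\left(m \right)} = m^{3}$
$W = 33$
$g = 2430$ ($g = 3^{3} \cdot 6 \cdot 15 = 27 \cdot 6 \cdot 15 = 162 \cdot 15 = 2430$)
$g W = 2430 \cdot 33 = 80190$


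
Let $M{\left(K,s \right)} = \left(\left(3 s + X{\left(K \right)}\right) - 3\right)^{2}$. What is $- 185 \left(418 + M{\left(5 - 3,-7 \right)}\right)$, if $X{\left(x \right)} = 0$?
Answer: $-183890$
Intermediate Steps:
$M{\left(K,s \right)} = \left(-3 + 3 s\right)^{2}$ ($M{\left(K,s \right)} = \left(\left(3 s + 0\right) - 3\right)^{2} = \left(3 s - 3\right)^{2} = \left(-3 + 3 s\right)^{2}$)
$- 185 \left(418 + M{\left(5 - 3,-7 \right)}\right) = - 185 \left(418 + 9 \left(-1 - 7\right)^{2}\right) = - 185 \left(418 + 9 \left(-8\right)^{2}\right) = - 185 \left(418 + 9 \cdot 64\right) = - 185 \left(418 + 576\right) = \left(-185\right) 994 = -183890$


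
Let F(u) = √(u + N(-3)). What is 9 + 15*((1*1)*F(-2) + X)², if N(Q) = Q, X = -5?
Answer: 309 - 150*I*√5 ≈ 309.0 - 335.41*I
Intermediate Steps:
F(u) = √(-3 + u) (F(u) = √(u - 3) = √(-3 + u))
9 + 15*((1*1)*F(-2) + X)² = 9 + 15*((1*1)*√(-3 - 2) - 5)² = 9 + 15*(1*√(-5) - 5)² = 9 + 15*(1*(I*√5) - 5)² = 9 + 15*(I*√5 - 5)² = 9 + 15*(-5 + I*√5)²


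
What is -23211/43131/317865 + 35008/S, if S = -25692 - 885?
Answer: -53328281287363/40485143685195 ≈ -1.3172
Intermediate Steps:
S = -26577
-23211/43131/317865 + 35008/S = -23211/43131/317865 + 35008/(-26577) = -23211*1/43131*(1/317865) + 35008*(-1/26577) = -7737/14377*1/317865 - 35008/26577 = -2579/1523315035 - 35008/26577 = -53328281287363/40485143685195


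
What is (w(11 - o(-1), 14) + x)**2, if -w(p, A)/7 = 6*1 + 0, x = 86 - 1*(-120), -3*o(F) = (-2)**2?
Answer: 26896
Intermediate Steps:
o(F) = -4/3 (o(F) = -1/3*(-2)**2 = -1/3*4 = -4/3)
x = 206 (x = 86 + 120 = 206)
w(p, A) = -42 (w(p, A) = -7*(6*1 + 0) = -7*(6 + 0) = -7*6 = -42)
(w(11 - o(-1), 14) + x)**2 = (-42 + 206)**2 = 164**2 = 26896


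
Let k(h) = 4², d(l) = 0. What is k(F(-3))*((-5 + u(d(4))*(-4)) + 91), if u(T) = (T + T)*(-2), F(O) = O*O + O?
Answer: 1376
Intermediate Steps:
F(O) = O + O² (F(O) = O² + O = O + O²)
u(T) = -4*T (u(T) = (2*T)*(-2) = -4*T)
k(h) = 16
k(F(-3))*((-5 + u(d(4))*(-4)) + 91) = 16*((-5 - 4*0*(-4)) + 91) = 16*((-5 + 0*(-4)) + 91) = 16*((-5 + 0) + 91) = 16*(-5 + 91) = 16*86 = 1376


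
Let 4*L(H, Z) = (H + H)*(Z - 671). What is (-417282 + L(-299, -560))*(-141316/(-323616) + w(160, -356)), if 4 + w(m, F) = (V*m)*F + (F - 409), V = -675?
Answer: -1451048937195313735/161808 ≈ -8.9677e+12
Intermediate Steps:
w(m, F) = -413 + F - 675*F*m (w(m, F) = -4 + ((-675*m)*F + (F - 409)) = -4 + (-675*F*m + (-409 + F)) = -4 + (-409 + F - 675*F*m) = -413 + F - 675*F*m)
L(H, Z) = H*(-671 + Z)/2 (L(H, Z) = ((H + H)*(Z - 671))/4 = ((2*H)*(-671 + Z))/4 = (2*H*(-671 + Z))/4 = H*(-671 + Z)/2)
(-417282 + L(-299, -560))*(-141316/(-323616) + w(160, -356)) = (-417282 + (½)*(-299)*(-671 - 560))*(-141316/(-323616) + (-413 - 356 - 675*(-356)*160)) = (-417282 + (½)*(-299)*(-1231))*(-141316*(-1/323616) + (-413 - 356 + 38448000)) = (-417282 + 368069/2)*(35329/80904 + 38447231) = -466495/2*3110534812153/80904 = -1451048937195313735/161808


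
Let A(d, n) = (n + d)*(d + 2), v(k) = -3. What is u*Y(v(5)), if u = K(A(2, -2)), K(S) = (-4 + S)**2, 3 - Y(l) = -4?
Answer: 112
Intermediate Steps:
Y(l) = 7 (Y(l) = 3 - 1*(-4) = 3 + 4 = 7)
A(d, n) = (2 + d)*(d + n) (A(d, n) = (d + n)*(2 + d) = (2 + d)*(d + n))
u = 16 (u = (-4 + (2**2 + 2*2 + 2*(-2) + 2*(-2)))**2 = (-4 + (4 + 4 - 4 - 4))**2 = (-4 + 0)**2 = (-4)**2 = 16)
u*Y(v(5)) = 16*7 = 112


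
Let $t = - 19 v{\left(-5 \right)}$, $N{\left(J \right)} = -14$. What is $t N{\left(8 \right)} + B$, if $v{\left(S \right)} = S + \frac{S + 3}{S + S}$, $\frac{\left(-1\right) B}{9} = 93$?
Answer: $- \frac{10569}{5} \approx -2113.8$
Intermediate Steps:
$B = -837$ ($B = \left(-9\right) 93 = -837$)
$v{\left(S \right)} = S + \frac{3 + S}{2 S}$
$t = \frac{456}{5}$ ($t = - 19 \left(\frac{1}{2} - 5 + \frac{3}{2 \left(-5\right)}\right) = - 19 \left(\frac{1}{2} - 5 + \frac{3}{2} \left(- \frac{1}{5}\right)\right) = - 19 \left(\frac{1}{2} - 5 - \frac{3}{10}\right) = \left(-19\right) \left(- \frac{24}{5}\right) = \frac{456}{5} \approx 91.2$)
$t N{\left(8 \right)} + B = \frac{456}{5} \left(-14\right) - 837 = - \frac{6384}{5} - 837 = - \frac{10569}{5}$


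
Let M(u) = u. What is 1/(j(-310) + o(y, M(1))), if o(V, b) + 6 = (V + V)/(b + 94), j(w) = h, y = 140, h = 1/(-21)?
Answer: -399/1237 ≈ -0.32255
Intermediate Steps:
h = -1/21 ≈ -0.047619
j(w) = -1/21
o(V, b) = -6 + 2*V/(94 + b) (o(V, b) = -6 + (V + V)/(b + 94) = -6 + (2*V)/(94 + b) = -6 + 2*V/(94 + b))
1/(j(-310) + o(y, M(1))) = 1/(-1/21 + 2*(-282 + 140 - 3*1)/(94 + 1)) = 1/(-1/21 + 2*(-282 + 140 - 3)/95) = 1/(-1/21 + 2*(1/95)*(-145)) = 1/(-1/21 - 58/19) = 1/(-1237/399) = -399/1237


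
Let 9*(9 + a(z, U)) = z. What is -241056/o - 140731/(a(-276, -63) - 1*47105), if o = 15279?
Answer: -9214275819/720323362 ≈ -12.792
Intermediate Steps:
a(z, U) = -9 + z/9
-241056/o - 140731/(a(-276, -63) - 1*47105) = -241056/15279 - 140731/((-9 + (⅑)*(-276)) - 1*47105) = -241056*1/15279 - 140731/((-9 - 92/3) - 47105) = -80352/5093 - 140731/(-119/3 - 47105) = -80352/5093 - 140731/(-141434/3) = -80352/5093 - 140731*(-3/141434) = -80352/5093 + 422193/141434 = -9214275819/720323362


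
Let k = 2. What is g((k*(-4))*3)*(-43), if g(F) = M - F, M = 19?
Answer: -1849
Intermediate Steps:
g(F) = 19 - F
g((k*(-4))*3)*(-43) = (19 - 2*(-4)*3)*(-43) = (19 - (-8)*3)*(-43) = (19 - 1*(-24))*(-43) = (19 + 24)*(-43) = 43*(-43) = -1849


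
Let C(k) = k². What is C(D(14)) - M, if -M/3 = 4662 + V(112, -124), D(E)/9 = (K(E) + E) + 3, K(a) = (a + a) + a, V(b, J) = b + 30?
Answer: 296373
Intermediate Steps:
V(b, J) = 30 + b
K(a) = 3*a (K(a) = 2*a + a = 3*a)
D(E) = 27 + 36*E (D(E) = 9*((3*E + E) + 3) = 9*(4*E + 3) = 9*(3 + 4*E) = 27 + 36*E)
M = -14412 (M = -3*(4662 + (30 + 112)) = -3*(4662 + 142) = -3*4804 = -14412)
C(D(14)) - M = (27 + 36*14)² - 1*(-14412) = (27 + 504)² + 14412 = 531² + 14412 = 281961 + 14412 = 296373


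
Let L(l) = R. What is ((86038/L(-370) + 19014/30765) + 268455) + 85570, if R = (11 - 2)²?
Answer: 294955469443/830655 ≈ 3.5509e+5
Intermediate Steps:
R = 81 (R = 9² = 81)
L(l) = 81
((86038/L(-370) + 19014/30765) + 268455) + 85570 = ((86038/81 + 19014/30765) + 268455) + 85570 = ((86038*(1/81) + 19014*(1/30765)) + 268455) + 85570 = ((86038/81 + 6338/10255) + 268455) + 85570 = (882833068/830655 + 268455) + 85570 = 223876321093/830655 + 85570 = 294955469443/830655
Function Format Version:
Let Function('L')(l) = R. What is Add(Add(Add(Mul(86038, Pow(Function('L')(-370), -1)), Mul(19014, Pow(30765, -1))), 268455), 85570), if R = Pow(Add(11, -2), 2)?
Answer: Rational(294955469443, 830655) ≈ 3.5509e+5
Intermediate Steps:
R = 81 (R = Pow(9, 2) = 81)
Function('L')(l) = 81
Add(Add(Add(Mul(86038, Pow(Function('L')(-370), -1)), Mul(19014, Pow(30765, -1))), 268455), 85570) = Add(Add(Add(Mul(86038, Pow(81, -1)), Mul(19014, Pow(30765, -1))), 268455), 85570) = Add(Add(Add(Mul(86038, Rational(1, 81)), Mul(19014, Rational(1, 30765))), 268455), 85570) = Add(Add(Add(Rational(86038, 81), Rational(6338, 10255)), 268455), 85570) = Add(Add(Rational(882833068, 830655), 268455), 85570) = Add(Rational(223876321093, 830655), 85570) = Rational(294955469443, 830655)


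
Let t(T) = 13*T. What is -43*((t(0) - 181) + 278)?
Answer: -4171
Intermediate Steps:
-43*((t(0) - 181) + 278) = -43*((13*0 - 181) + 278) = -43*((0 - 181) + 278) = -43*(-181 + 278) = -43*97 = -4171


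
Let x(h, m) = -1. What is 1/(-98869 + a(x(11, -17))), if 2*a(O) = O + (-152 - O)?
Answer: -1/98945 ≈ -1.0107e-5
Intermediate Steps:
a(O) = -76 (a(O) = (O + (-152 - O))/2 = (1/2)*(-152) = -76)
1/(-98869 + a(x(11, -17))) = 1/(-98869 - 76) = 1/(-98945) = -1/98945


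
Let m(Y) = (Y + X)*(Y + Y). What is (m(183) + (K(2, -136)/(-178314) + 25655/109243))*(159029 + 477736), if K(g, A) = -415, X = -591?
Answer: -617415529292198994955/6493185434 ≈ -9.5087e+10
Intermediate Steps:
m(Y) = 2*Y*(-591 + Y) (m(Y) = (Y - 591)*(Y + Y) = (-591 + Y)*(2*Y) = 2*Y*(-591 + Y))
(m(183) + (K(2, -136)/(-178314) + 25655/109243))*(159029 + 477736) = (2*183*(-591 + 183) + (-415/(-178314) + 25655/109243))*(159029 + 477736) = (2*183*(-408) + (-415*(-1/178314) + 25655*(1/109243)))*636765 = (-149328 + (415/178314 + 25655/109243))*636765 = (-149328 + 4619981515/19479556302)*636765 = -2908838563483541/19479556302*636765 = -617415529292198994955/6493185434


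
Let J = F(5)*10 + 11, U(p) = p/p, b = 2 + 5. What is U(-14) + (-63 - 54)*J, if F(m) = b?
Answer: -9476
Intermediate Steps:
b = 7
U(p) = 1
F(m) = 7
J = 81 (J = 7*10 + 11 = 70 + 11 = 81)
U(-14) + (-63 - 54)*J = 1 + (-63 - 54)*81 = 1 - 117*81 = 1 - 9477 = -9476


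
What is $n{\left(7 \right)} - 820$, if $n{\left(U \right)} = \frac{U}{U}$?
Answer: $-819$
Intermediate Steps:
$n{\left(U \right)} = 1$
$n{\left(7 \right)} - 820 = 1 - 820 = -819$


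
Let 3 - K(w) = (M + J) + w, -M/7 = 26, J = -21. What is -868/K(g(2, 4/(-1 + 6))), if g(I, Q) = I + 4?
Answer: -217/50 ≈ -4.3400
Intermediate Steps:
M = -182 (M = -7*26 = -182)
g(I, Q) = 4 + I
K(w) = 206 - w (K(w) = 3 - ((-182 - 21) + w) = 3 - (-203 + w) = 3 + (203 - w) = 206 - w)
-868/K(g(2, 4/(-1 + 6))) = -868/(206 - (4 + 2)) = -868/(206 - 1*6) = -868/(206 - 6) = -868/200 = -868*1/200 = -217/50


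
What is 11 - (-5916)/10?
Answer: 3013/5 ≈ 602.60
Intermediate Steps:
11 - (-5916)/10 = 11 - 116*(-51/10) = 11 + 2958/5 = 3013/5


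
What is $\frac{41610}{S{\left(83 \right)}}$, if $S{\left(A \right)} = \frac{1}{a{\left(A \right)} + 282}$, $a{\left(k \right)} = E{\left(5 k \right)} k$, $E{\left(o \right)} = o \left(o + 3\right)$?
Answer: $599112930120$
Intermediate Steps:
$E{\left(o \right)} = o \left(3 + o\right)$
$a{\left(k \right)} = 5 k^{2} \left(3 + 5 k\right)$ ($a{\left(k \right)} = 5 k \left(3 + 5 k\right) k = 5 k^{2} \left(3 + 5 k\right)$)
$S{\left(A \right)} = \frac{1}{282 + A^{2} \left(15 + 25 A\right)}$ ($S{\left(A \right)} = \frac{1}{A^{2} \left(15 + 25 A\right) + 282} = \frac{1}{282 + A^{2} \left(15 + 25 A\right)}$)
$\frac{41610}{S{\left(83 \right)}} = \frac{41610}{\frac{1}{282 + 5 \cdot 83^{2} \left(3 + 5 \cdot 83\right)}} = \frac{41610}{\frac{1}{282 + 5 \cdot 6889 \left(3 + 415\right)}} = \frac{41610}{\frac{1}{282 + 5 \cdot 6889 \cdot 418}} = \frac{41610}{\frac{1}{282 + 14398010}} = \frac{41610}{\frac{1}{14398292}} = 41610 \frac{1}{\frac{1}{14398292}} = 41610 \cdot 14398292 = 599112930120$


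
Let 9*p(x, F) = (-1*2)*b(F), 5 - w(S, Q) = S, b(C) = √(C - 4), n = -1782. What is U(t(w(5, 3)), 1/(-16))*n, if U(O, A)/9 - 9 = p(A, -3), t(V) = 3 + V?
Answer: -144342 + 3564*I*√7 ≈ -1.4434e+5 + 9429.5*I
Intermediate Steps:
b(C) = √(-4 + C)
w(S, Q) = 5 - S
p(x, F) = -2*√(-4 + F)/9 (p(x, F) = ((-1*2)*√(-4 + F))/9 = (-2*√(-4 + F))/9 = -2*√(-4 + F)/9)
U(O, A) = 81 - 2*I*√7 (U(O, A) = 81 + 9*(-2*√(-4 - 3)/9) = 81 + 9*(-2*I*√7/9) = 81 - 2*I*√7)
U(t(w(5, 3)), 1/(-16))*n = (81 - 2*I*√7)*(-1782) = -144342 + 3564*I*√7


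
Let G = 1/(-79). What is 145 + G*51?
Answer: 11404/79 ≈ 144.35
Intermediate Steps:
G = -1/79 ≈ -0.012658
145 + G*51 = 145 - 1/79*51 = 145 - 51/79 = 11404/79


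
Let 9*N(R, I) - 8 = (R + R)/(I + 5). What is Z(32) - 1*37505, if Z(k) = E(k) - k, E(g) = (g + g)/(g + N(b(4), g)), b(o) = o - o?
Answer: -1388797/37 ≈ -37535.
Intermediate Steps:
b(o) = 0
N(R, I) = 8/9 + 2*R/(9*(5 + I)) (N(R, I) = 8/9 + ((R + R)/(I + 5))/9 = 8/9 + ((2*R)/(5 + I))/9 = 8/9 + (2*R/(5 + I))/9 = 8/9 + 2*R/(9*(5 + I)))
E(g) = 2*g/(g + 2*(20 + 4*g)/(9*(5 + g))) (E(g) = (g + g)/(g + 2*(20 + 0 + 4*g)/(9*(5 + g))) = (2*g)/(g + 2*(20 + 4*g)/(9*(5 + g))) = 2*g/(g + 2*(20 + 4*g)/(9*(5 + g))))
Z(k) = -k + 18*k/(8 + 9*k) (Z(k) = 18*k/(8 + 9*k) - k = -k + 18*k/(8 + 9*k))
Z(32) - 1*37505 = 32*(10 - 9*32)/(8 + 9*32) - 1*37505 = 32*(10 - 288)/(8 + 288) - 37505 = 32*(-278)/296 - 37505 = 32*(1/296)*(-278) - 37505 = -1112/37 - 37505 = -1388797/37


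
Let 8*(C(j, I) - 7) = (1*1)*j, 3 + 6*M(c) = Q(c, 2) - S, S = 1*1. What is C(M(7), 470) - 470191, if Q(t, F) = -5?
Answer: -7522947/16 ≈ -4.7018e+5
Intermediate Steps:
S = 1
M(c) = -3/2 (M(c) = -½ + (-5 - 1*1)/6 = -½ + (-5 - 1)/6 = -½ + (⅙)*(-6) = -½ - 1 = -3/2)
C(j, I) = 7 + j/8 (C(j, I) = 7 + ((1*1)*j)/8 = 7 + (1*j)/8 = 7 + j/8)
C(M(7), 470) - 470191 = (7 + (⅛)*(-3/2)) - 470191 = (7 - 3/16) - 470191 = 109/16 - 470191 = -7522947/16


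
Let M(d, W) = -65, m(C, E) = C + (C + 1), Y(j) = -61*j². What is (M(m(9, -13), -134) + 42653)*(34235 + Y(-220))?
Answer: -124278811020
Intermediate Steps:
m(C, E) = 1 + 2*C (m(C, E) = C + (1 + C) = 1 + 2*C)
(M(m(9, -13), -134) + 42653)*(34235 + Y(-220)) = (-65 + 42653)*(34235 - 61*(-220)²) = 42588*(34235 - 61*48400) = 42588*(34235 - 2952400) = 42588*(-2918165) = -124278811020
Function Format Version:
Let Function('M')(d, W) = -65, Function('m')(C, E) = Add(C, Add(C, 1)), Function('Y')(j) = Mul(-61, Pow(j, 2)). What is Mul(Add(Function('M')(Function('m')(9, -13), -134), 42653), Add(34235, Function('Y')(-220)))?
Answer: -124278811020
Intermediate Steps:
Function('m')(C, E) = Add(1, Mul(2, C)) (Function('m')(C, E) = Add(C, Add(1, C)) = Add(1, Mul(2, C)))
Mul(Add(Function('M')(Function('m')(9, -13), -134), 42653), Add(34235, Function('Y')(-220))) = Mul(Add(-65, 42653), Add(34235, Mul(-61, Pow(-220, 2)))) = Mul(42588, Add(34235, Mul(-61, 48400))) = Mul(42588, Add(34235, -2952400)) = Mul(42588, -2918165) = -124278811020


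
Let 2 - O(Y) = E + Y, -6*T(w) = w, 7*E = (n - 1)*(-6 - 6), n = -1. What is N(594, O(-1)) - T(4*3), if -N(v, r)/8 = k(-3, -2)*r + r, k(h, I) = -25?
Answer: -562/7 ≈ -80.286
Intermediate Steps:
E = 24/7 (E = ((-1 - 1)*(-6 - 6))/7 = (-2*(-12))/7 = (1/7)*24 = 24/7 ≈ 3.4286)
T(w) = -w/6
O(Y) = -10/7 - Y (O(Y) = 2 - (24/7 + Y) = 2 + (-24/7 - Y) = -10/7 - Y)
N(v, r) = 192*r (N(v, r) = -8*(-25*r + r) = -(-192)*r = 192*r)
N(594, O(-1)) - T(4*3) = 192*(-10/7 - 1*(-1)) - (-1)*4*3/6 = 192*(-10/7 + 1) - (-1)*12/6 = 192*(-3/7) - 1*(-2) = -576/7 + 2 = -562/7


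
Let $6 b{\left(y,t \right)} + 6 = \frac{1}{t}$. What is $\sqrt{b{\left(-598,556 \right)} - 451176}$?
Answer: $\frac{i \sqrt{1255275476814}}{1668} \approx 671.7 i$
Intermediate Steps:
$b{\left(y,t \right)} = -1 + \frac{1}{6 t}$
$\sqrt{b{\left(-598,556 \right)} - 451176} = \sqrt{\frac{\frac{1}{6} - 556}{556} - 451176} = \sqrt{\frac{1}{556} \left(- \frac{3335}{6}\right) - 451176} = \sqrt{- \frac{3335}{3336} - 451176} = \sqrt{- \frac{1505126471}{3336}} = \frac{i \sqrt{1255275476814}}{1668}$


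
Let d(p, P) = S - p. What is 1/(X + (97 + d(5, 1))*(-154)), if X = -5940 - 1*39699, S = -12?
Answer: -1/57959 ≈ -1.7254e-5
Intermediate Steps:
d(p, P) = -12 - p
X = -45639 (X = -5940 - 39699 = -45639)
1/(X + (97 + d(5, 1))*(-154)) = 1/(-45639 + (97 + (-12 - 1*5))*(-154)) = 1/(-45639 + (97 + (-12 - 5))*(-154)) = 1/(-45639 + (97 - 17)*(-154)) = 1/(-45639 + 80*(-154)) = 1/(-45639 - 12320) = 1/(-57959) = -1/57959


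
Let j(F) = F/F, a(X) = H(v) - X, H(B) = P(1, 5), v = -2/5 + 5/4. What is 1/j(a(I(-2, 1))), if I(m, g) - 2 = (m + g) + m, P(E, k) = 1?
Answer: 1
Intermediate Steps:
v = 17/20 (v = -2*1/5 + 5*(1/4) = -2/5 + 5/4 = 17/20 ≈ 0.85000)
H(B) = 1
I(m, g) = 2 + g + 2*m (I(m, g) = 2 + ((m + g) + m) = 2 + ((g + m) + m) = 2 + (g + 2*m) = 2 + g + 2*m)
a(X) = 1 - X
j(F) = 1
1/j(a(I(-2, 1))) = 1/1 = 1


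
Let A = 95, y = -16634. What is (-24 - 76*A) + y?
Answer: -23878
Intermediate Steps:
(-24 - 76*A) + y = (-24 - 76*95) - 16634 = (-24 - 7220) - 16634 = -7244 - 16634 = -23878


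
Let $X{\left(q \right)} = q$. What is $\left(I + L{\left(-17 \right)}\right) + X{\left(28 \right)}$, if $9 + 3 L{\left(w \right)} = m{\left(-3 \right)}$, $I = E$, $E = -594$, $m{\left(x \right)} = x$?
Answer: $-570$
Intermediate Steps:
$I = -594$
$L{\left(w \right)} = -4$ ($L{\left(w \right)} = -3 + \frac{1}{3} \left(-3\right) = -3 - 1 = -4$)
$\left(I + L{\left(-17 \right)}\right) + X{\left(28 \right)} = \left(-594 - 4\right) + 28 = -598 + 28 = -570$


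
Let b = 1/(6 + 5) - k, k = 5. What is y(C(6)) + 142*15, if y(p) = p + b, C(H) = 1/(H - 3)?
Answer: 70139/33 ≈ 2125.4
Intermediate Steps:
b = -54/11 (b = 1/(6 + 5) - 1*5 = 1/11 - 5 = -54/11 ≈ -4.9091)
C(H) = 1/(-3 + H)
y(p) = -54/11 + p (y(p) = p - 54/11 = -54/11 + p)
y(C(6)) + 142*15 = (-54/11 + 1/(-3 + 6)) + 142*15 = (-54/11 + 1/3) + 2130 = -151/33 + 2130 = 70139/33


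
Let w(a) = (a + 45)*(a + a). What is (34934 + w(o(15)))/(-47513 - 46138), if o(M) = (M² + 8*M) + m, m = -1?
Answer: -302566/93651 ≈ -3.2308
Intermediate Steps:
o(M) = -1 + M² + 8*M (o(M) = (M² + 8*M) - 1 = -1 + M² + 8*M)
w(a) = 2*a*(45 + a) (w(a) = (45 + a)*(2*a) = 2*a*(45 + a))
(34934 + w(o(15)))/(-47513 - 46138) = (34934 + 2*(-1 + 15² + 8*15)*(45 + (-1 + 15² + 8*15)))/(-47513 - 46138) = (34934 + 2*(-1 + 225 + 120)*(45 + (-1 + 225 + 120)))/(-93651) = (34934 + 2*344*(45 + 344))*(-1/93651) = (34934 + 2*344*389)*(-1/93651) = (34934 + 267632)*(-1/93651) = 302566*(-1/93651) = -302566/93651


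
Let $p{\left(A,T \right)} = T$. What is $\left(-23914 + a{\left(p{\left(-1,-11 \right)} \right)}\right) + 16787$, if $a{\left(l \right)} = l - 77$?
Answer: $-7215$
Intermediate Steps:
$a{\left(l \right)} = -77 + l$
$\left(-23914 + a{\left(p{\left(-1,-11 \right)} \right)}\right) + 16787 = \left(-23914 - 88\right) + 16787 = -24002 + 16787 = -7215$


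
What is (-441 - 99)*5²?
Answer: -13500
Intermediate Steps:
(-441 - 99)*5² = -540*25 = -13500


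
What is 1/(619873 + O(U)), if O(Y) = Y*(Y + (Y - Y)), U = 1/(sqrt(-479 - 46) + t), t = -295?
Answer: 50*(59*sqrt(21) + 1730*I)/(1828625350*sqrt(21) + 53619014501*I) ≈ 1.6132e-6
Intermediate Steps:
U = 1/(-295 + 5*I*sqrt(21)) (U = 1/(sqrt(-479 - 46) - 295) = 1/(sqrt(-525) - 295) = 1/(5*I*sqrt(21) - 295) = 1/(-295 + 5*I*sqrt(21)) ≈ -0.0033695 - 0.00026171*I)
O(Y) = Y**2 (O(Y) = Y*(Y + 0) = Y*Y = Y**2)
1/(619873 + O(U)) = 1/(619873 + (-59/17510 - I*sqrt(21)/17510)**2)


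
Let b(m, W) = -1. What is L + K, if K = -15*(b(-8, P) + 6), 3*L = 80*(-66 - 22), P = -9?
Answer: -7265/3 ≈ -2421.7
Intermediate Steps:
L = -7040/3 (L = (80*(-66 - 22))/3 = (80*(-88))/3 = (1/3)*(-7040) = -7040/3 ≈ -2346.7)
K = -75 (K = -15*(-1 + 6) = -15*5 = -75)
L + K = -7040/3 - 75 = -7265/3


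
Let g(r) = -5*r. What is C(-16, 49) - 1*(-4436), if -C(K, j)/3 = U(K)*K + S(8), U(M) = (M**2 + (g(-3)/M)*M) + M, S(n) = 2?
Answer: 16670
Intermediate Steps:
U(M) = 15 + M + M**2 (U(M) = (M**2 + ((-5*(-3))/M)*M) + M = (M**2 + (15/M)*M) + M = (M**2 + 15) + M = (15 + M**2) + M = 15 + M + M**2)
C(K, j) = -6 - 3*K*(15 + K + K**2) (C(K, j) = -3*((15 + K + K**2)*K + 2) = -3*(K*(15 + K + K**2) + 2) = -3*(2 + K*(15 + K + K**2)) = -6 - 3*K*(15 + K + K**2))
C(-16, 49) - 1*(-4436) = (-6 - 3*(-16)*(15 - 16 + (-16)**2)) - 1*(-4436) = (-6 - 3*(-16)*(15 - 16 + 256)) + 4436 = (-6 - 3*(-16)*255) + 4436 = (-6 + 12240) + 4436 = 12234 + 4436 = 16670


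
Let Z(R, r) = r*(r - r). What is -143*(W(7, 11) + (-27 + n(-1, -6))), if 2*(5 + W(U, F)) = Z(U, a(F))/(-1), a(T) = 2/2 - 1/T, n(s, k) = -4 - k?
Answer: 4290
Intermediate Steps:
a(T) = 1 - 1/T (a(T) = 2*(1/2) - 1/T = 1 - 1/T)
Z(R, r) = 0 (Z(R, r) = r*0 = 0)
W(U, F) = -5 (W(U, F) = -5 + (0/(-1))/2 = -5 + (0*(-1))/2 = -5 + (1/2)*0 = -5 + 0 = -5)
-143*(W(7, 11) + (-27 + n(-1, -6))) = -143*(-5 + (-27 + (-4 - 1*(-6)))) = -143*(-5 + (-27 + (-4 + 6))) = -143*(-5 + (-27 + 2)) = -143*(-5 - 25) = -143*(-30) = 4290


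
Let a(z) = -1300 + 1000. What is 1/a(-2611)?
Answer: -1/300 ≈ -0.0033333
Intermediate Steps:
a(z) = -300
1/a(-2611) = 1/(-300) = -1/300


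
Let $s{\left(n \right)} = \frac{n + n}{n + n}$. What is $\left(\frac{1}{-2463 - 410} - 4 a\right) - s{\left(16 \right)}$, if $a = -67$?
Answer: $\frac{767090}{2873} \approx 267.0$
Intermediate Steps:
$s{\left(n \right)} = 1$ ($s{\left(n \right)} = \frac{2 n}{2 n} = 2 n \frac{1}{2 n} = 1$)
$\left(\frac{1}{-2463 - 410} - 4 a\right) - s{\left(16 \right)} = \left(\frac{1}{-2463 - 410} - 4 \left(-67\right)\right) - 1 = \left(\frac{1}{-2873} - -268\right) - 1 = \left(- \frac{1}{2873} + 268\right) - 1 = \frac{769963}{2873} - 1 = \frac{767090}{2873}$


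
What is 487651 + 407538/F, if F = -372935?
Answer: 181861718147/372935 ≈ 4.8765e+5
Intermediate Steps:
487651 + 407538/F = 487651 + 407538/(-372935) = 487651 + 407538*(-1/372935) = 487651 - 407538/372935 = 181861718147/372935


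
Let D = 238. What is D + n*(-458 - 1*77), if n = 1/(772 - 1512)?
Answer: 35331/148 ≈ 238.72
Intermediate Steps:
n = -1/740 (n = 1/(-740) = -1/740 ≈ -0.0013514)
D + n*(-458 - 1*77) = 238 - (-458 - 1*77)/740 = 238 - (-458 - 77)/740 = 238 - 1/740*(-535) = 238 + 107/148 = 35331/148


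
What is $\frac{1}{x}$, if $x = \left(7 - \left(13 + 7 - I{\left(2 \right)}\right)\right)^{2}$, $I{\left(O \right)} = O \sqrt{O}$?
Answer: $\frac{1}{\left(13 - 2 \sqrt{2}\right)^{2}} \approx 0.0096655$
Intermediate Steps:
$I{\left(O \right)} = O^{\frac{3}{2}}$
$x = \left(-13 + 2 \sqrt{2}\right)^{2}$ ($x = \left(7 - \left(13 + 7 - 2 \sqrt{2}\right)\right)^{2} = \left(7 + \left(2 \sqrt{2} - \left(13 + 7\right)\right)\right)^{2} = \left(7 + \left(2 \sqrt{2} - 20\right)\right)^{2} = \left(7 - \left(20 - 2 \sqrt{2}\right)\right)^{2} = \left(-13 + 2 \sqrt{2}\right)^{2} \approx 103.46$)
$\frac{1}{x} = \frac{1}{177 - 52 \sqrt{2}}$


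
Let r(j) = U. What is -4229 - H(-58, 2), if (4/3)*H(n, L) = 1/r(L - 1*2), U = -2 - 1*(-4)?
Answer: -33835/8 ≈ -4229.4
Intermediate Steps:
U = 2 (U = -2 + 4 = 2)
r(j) = 2
H(n, L) = 3/8 (H(n, L) = (3/4)/2 = (3/4)*(1/2) = 3/8)
-4229 - H(-58, 2) = -4229 - 1*3/8 = -4229 - 3/8 = -33835/8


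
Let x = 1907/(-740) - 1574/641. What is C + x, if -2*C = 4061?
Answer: -965534517/474340 ≈ -2035.5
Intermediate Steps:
C = -4061/2 (C = -½*4061 = -4061/2 ≈ -2030.5)
x = -2387147/474340 (x = 1907*(-1/740) - 1574*1/641 = -1907/740 - 1574/641 = -2387147/474340 ≈ -5.0326)
C + x = -4061/2 - 2387147/474340 = -965534517/474340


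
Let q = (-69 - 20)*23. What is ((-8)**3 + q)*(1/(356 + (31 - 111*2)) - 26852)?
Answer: 3779283887/55 ≈ 6.8714e+7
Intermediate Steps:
q = -2047 (q = -89*23 = -2047)
((-8)**3 + q)*(1/(356 + (31 - 111*2)) - 26852) = ((-8)**3 - 2047)*(1/(356 + (31 - 111*2)) - 26852) = (-512 - 2047)*(1/(356 + (31 - 222)) - 26852) = -2559*(1/(356 - 191) - 26852) = -2559*(1/165 - 26852) = -2559*(-4430579/165) = 3779283887/55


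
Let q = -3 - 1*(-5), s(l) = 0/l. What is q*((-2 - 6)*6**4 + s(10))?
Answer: -20736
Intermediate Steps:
s(l) = 0
q = 2 (q = -3 + 5 = 2)
q*((-2 - 6)*6**4 + s(10)) = 2*((-2 - 6)*6**4 + 0) = 2*(-8*1296 + 0) = 2*(-10368 + 0) = 2*(-10368) = -20736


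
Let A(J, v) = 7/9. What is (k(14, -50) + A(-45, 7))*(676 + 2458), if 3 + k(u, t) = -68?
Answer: -1980688/9 ≈ -2.2008e+5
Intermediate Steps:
k(u, t) = -71 (k(u, t) = -3 - 68 = -71)
A(J, v) = 7/9 (A(J, v) = 7*(⅑) = 7/9)
(k(14, -50) + A(-45, 7))*(676 + 2458) = (-71 + 7/9)*(676 + 2458) = -632/9*3134 = -1980688/9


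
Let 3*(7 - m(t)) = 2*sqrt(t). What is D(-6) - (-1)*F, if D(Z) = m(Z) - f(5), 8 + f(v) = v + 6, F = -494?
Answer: -490 - 2*I*sqrt(6)/3 ≈ -490.0 - 1.633*I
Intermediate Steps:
f(v) = -2 + v (f(v) = -8 + (v + 6) = -8 + (6 + v) = -2 + v)
m(t) = 7 - 2*sqrt(t)/3
D(Z) = 4 - 2*sqrt(Z)/3 (D(Z) = (7 - 2*sqrt(Z)/3) - (-2 + 5) = (7 - 2*sqrt(Z)/3) - 1*3 = (7 - 2*sqrt(Z)/3) - 3 = 4 - 2*sqrt(Z)/3)
D(-6) - (-1)*F = (4 - 2*I*sqrt(6)/3) - (-1)*(-494) = (4 - 2*I*sqrt(6)/3) - 1*494 = (4 - 2*I*sqrt(6)/3) - 494 = -490 - 2*I*sqrt(6)/3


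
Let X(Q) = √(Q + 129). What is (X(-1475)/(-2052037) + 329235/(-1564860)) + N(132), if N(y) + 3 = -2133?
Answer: -222858013/104324 - I*√1346/2052037 ≈ -2136.2 - 1.7879e-5*I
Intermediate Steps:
N(y) = -2136 (N(y) = -3 - 2133 = -2136)
X(Q) = √(129 + Q)
(X(-1475)/(-2052037) + 329235/(-1564860)) + N(132) = (√(129 - 1475)/(-2052037) + 329235/(-1564860)) - 2136 = (√(-1346)*(-1/2052037) + 329235*(-1/1564860)) - 2136 = ((I*√1346)*(-1/2052037) - 21949/104324) - 2136 = (-I*√1346/2052037 - 21949/104324) - 2136 = (-21949/104324 - I*√1346/2052037) - 2136 = -222858013/104324 - I*√1346/2052037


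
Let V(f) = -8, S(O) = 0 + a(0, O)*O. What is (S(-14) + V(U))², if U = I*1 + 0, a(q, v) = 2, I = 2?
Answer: 1296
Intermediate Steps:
S(O) = 2*O (S(O) = 0 + 2*O = 2*O)
U = 2 (U = 2*1 + 0 = 2 + 0 = 2)
(S(-14) + V(U))² = (2*(-14) - 8)² = (-28 - 8)² = (-36)² = 1296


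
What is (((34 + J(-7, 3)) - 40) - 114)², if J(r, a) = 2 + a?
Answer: 13225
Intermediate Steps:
(((34 + J(-7, 3)) - 40) - 114)² = (((34 + (2 + 3)) - 40) - 114)² = (((34 + 5) - 40) - 114)² = ((39 - 40) - 114)² = (-1 - 114)² = (-115)² = 13225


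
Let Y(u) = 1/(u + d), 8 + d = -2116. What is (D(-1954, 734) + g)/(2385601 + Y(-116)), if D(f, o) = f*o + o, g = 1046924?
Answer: -1267840/7823933 ≈ -0.16205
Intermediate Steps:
d = -2124 (d = -8 - 2116 = -2124)
Y(u) = 1/(-2124 + u) (Y(u) = 1/(u - 2124) = 1/(-2124 + u))
D(f, o) = o + f*o
(D(-1954, 734) + g)/(2385601 + Y(-116)) = (734*(1 - 1954) + 1046924)/(2385601 + 1/(-2124 - 116)) = (734*(-1953) + 1046924)/(2385601 + 1/(-2240)) = (-1433502 + 1046924)/(2385601 - 1/2240) = -386578/5343746239/2240 = -386578*2240/5343746239 = -1267840/7823933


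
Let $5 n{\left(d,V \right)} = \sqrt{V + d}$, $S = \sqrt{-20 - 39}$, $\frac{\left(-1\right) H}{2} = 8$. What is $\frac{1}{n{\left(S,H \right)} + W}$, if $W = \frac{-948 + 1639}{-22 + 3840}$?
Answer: $\frac{1}{\frac{691}{3818} + \frac{\sqrt{-16 + i \sqrt{59}}}{5}} \approx 0.45408 - 1.0138 i$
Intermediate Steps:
$H = -16$ ($H = \left(-2\right) 8 = -16$)
$S = i \sqrt{59}$ ($S = \sqrt{-59} = i \sqrt{59} \approx 7.6811 i$)
$n{\left(d,V \right)} = \frac{\sqrt{V + d}}{5}$
$W = \frac{691}{3818} \approx 0.18098$
$\frac{1}{n{\left(S,H \right)} + W} = \frac{1}{\frac{\sqrt{-16 + i \sqrt{59}}}{5} + \frac{691}{3818}} = \frac{1}{\frac{691}{3818} + \frac{\sqrt{-16 + i \sqrt{59}}}{5}}$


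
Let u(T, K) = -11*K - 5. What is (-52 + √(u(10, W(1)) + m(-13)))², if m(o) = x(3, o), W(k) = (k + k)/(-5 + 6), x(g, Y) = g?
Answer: 2680 - 208*I*√6 ≈ 2680.0 - 509.49*I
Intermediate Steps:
W(k) = 2*k (W(k) = (2*k)/1 = (2*k)*1 = 2*k)
m(o) = 3
u(T, K) = -5 - 11*K
(-52 + √(u(10, W(1)) + m(-13)))² = (-52 + √((-5 - 22) + 3))² = (-52 + √(-27 + 3))² = (-52 + √(-24))² = (-52 + 2*I*√6)²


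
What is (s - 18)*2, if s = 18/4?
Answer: -27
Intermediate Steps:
s = 9/2 (s = 18*(¼) = 9/2 ≈ 4.5000)
(s - 18)*2 = (9/2 - 18)*2 = -27/2*2 = -27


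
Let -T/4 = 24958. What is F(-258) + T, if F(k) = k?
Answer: -100090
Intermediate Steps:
T = -99832 (T = -4*24958 = -99832)
F(-258) + T = -258 - 99832 = -100090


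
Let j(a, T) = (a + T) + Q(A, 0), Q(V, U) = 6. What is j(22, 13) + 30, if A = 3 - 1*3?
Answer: 71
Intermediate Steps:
A = 0 (A = 3 - 3 = 0)
j(a, T) = 6 + T + a (j(a, T) = (a + T) + 6 = (T + a) + 6 = 6 + T + a)
j(22, 13) + 30 = (6 + 13 + 22) + 30 = 41 + 30 = 71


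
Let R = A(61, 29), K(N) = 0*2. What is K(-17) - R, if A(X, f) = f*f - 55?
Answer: -786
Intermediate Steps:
K(N) = 0
A(X, f) = -55 + f² (A(X, f) = f² - 55 = -55 + f²)
R = 786 (R = -55 + 29² = -55 + 841 = 786)
K(-17) - R = 0 - 1*786 = 0 - 786 = -786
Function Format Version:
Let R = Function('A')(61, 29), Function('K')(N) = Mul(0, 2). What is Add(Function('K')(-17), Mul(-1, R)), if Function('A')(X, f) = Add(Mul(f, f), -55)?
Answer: -786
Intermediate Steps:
Function('K')(N) = 0
Function('A')(X, f) = Add(-55, Pow(f, 2)) (Function('A')(X, f) = Add(Pow(f, 2), -55) = Add(-55, Pow(f, 2)))
R = 786 (R = Add(-55, Pow(29, 2)) = Add(-55, 841) = 786)
Add(Function('K')(-17), Mul(-1, R)) = Add(0, Mul(-1, 786)) = Add(0, -786) = -786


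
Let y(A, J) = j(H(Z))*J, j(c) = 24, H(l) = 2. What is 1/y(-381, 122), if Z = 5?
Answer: 1/2928 ≈ 0.00034153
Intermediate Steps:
y(A, J) = 24*J
1/y(-381, 122) = 1/(24*122) = 1/2928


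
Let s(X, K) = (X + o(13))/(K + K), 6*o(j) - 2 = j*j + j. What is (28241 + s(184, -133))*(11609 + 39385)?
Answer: 27361527618/19 ≈ 1.4401e+9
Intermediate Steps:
o(j) = ⅓ + j/6 + j²/6 (o(j) = ⅓ + (j*j + j)/6 = ⅓ + (j² + j)/6 = ⅓ + (j + j²)/6 = ⅓ + (j/6 + j²/6) = ⅓ + j/6 + j²/6)
s(X, K) = (92/3 + X)/(2*K) (s(X, K) = (X + (⅓ + (⅙)*13 + (⅙)*13²))/(K + K) = (X + (⅓ + 13/6 + (⅙)*169))/((2*K)) = (X + (⅓ + 13/6 + 169/6))*(1/(2*K)) = (X + 92/3)*(1/(2*K)) = (92/3 + X)*(1/(2*K)) = (92/3 + X)/(2*K))
(28241 + s(184, -133))*(11609 + 39385) = (28241 + (⅙)*(92 + 3*184)/(-133))*(11609 + 39385) = (28241 + (⅙)*(-1/133)*(92 + 552))*50994 = (28241 + (⅙)*(-1/133)*644)*50994 = (28241 - 46/57)*50994 = (1609691/57)*50994 = 27361527618/19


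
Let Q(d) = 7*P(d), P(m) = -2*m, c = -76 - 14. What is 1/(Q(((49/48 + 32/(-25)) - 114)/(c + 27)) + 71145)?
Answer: 5400/384045889 ≈ 1.4061e-5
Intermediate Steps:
c = -90
Q(d) = -14*d (Q(d) = 7*(-2*d) = -14*d)
1/(Q(((49/48 + 32/(-25)) - 114)/(c + 27)) + 71145) = 1/(-14*((49/48 + 32/(-25)) - 114)/(-90 + 27) + 71145) = 1/(-14*((49*(1/48) + 32*(-1/25)) - 114)/(-63) + 71145) = 1/(-14*((49/48 - 32/25) - 114)*(-1)/63 + 71145) = 1/(-14*(-311/1200 - 114)*(-1)/63 + 71145) = 1/(-(-959777)*(-1)/(600*63) + 71145) = 1/(-14*137111/75600 + 71145) = 1/(-137111/5400 + 71145) = 1/(384045889/5400) = 5400/384045889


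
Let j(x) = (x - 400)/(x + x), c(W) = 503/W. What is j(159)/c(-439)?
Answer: 105799/159954 ≈ 0.66143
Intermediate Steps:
j(x) = (-400 + x)/(2*x) (j(x) = (-400 + x)/((2*x)) = (-400 + x)*(1/(2*x)) = (-400 + x)/(2*x))
j(159)/c(-439) = ((½)*(-400 + 159)/159)/((503/(-439))) = ((½)*(1/159)*(-241))/((503*(-1/439))) = -241/(318*(-503/439)) = -241/318*(-439/503) = 105799/159954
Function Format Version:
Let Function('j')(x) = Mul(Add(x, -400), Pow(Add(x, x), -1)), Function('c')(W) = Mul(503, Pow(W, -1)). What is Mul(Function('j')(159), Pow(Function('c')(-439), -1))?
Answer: Rational(105799, 159954) ≈ 0.66143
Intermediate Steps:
Function('j')(x) = Mul(Rational(1, 2), Pow(x, -1), Add(-400, x)) (Function('j')(x) = Mul(Add(-400, x), Pow(Mul(2, x), -1)) = Mul(Add(-400, x), Mul(Rational(1, 2), Pow(x, -1))) = Mul(Rational(1, 2), Pow(x, -1), Add(-400, x)))
Mul(Function('j')(159), Pow(Function('c')(-439), -1)) = Mul(Mul(Rational(1, 2), Pow(159, -1), Add(-400, 159)), Pow(Mul(503, Pow(-439, -1)), -1)) = Mul(Mul(Rational(1, 2), Rational(1, 159), -241), Pow(Mul(503, Rational(-1, 439)), -1)) = Mul(Rational(-241, 318), Pow(Rational(-503, 439), -1)) = Mul(Rational(-241, 318), Rational(-439, 503)) = Rational(105799, 159954)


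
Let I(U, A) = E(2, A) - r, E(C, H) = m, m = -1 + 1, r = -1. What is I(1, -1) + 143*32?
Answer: 4577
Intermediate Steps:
m = 0
E(C, H) = 0
I(U, A) = 1 (I(U, A) = 0 - 1*(-1) = 0 + 1 = 1)
I(1, -1) + 143*32 = 1 + 143*32 = 1 + 4576 = 4577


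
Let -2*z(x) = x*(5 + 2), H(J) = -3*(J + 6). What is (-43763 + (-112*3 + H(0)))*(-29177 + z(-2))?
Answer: 1286892890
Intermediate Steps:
H(J) = -18 - 3*J (H(J) = -3*(6 + J) = -18 - 3*J)
z(x) = -7*x/2 (z(x) = -x*(5 + 2)/2 = -x*7/2 = -7*x/2)
(-43763 + (-112*3 + H(0)))*(-29177 + z(-2)) = (-43763 + (-112*3 + (-18 - 3*0)))*(-29177 - 7/2*(-2)) = (-43763 + (-336 + (-18 + 0)))*(-29177 + 7) = (-43763 + (-336 - 18))*(-29170) = (-43763 - 354)*(-29170) = -44117*(-29170) = 1286892890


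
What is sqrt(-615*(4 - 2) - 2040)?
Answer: I*sqrt(3270) ≈ 57.184*I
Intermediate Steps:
sqrt(-615*(4 - 2) - 2040) = sqrt(-615*2 - 2040) = sqrt(-1230 - 2040) = sqrt(-3270) = I*sqrt(3270)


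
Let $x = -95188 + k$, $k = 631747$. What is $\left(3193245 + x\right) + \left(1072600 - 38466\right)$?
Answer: $4763938$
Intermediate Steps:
$x = 536559$ ($x = -95188 + 631747 = 536559$)
$\left(3193245 + x\right) + \left(1072600 - 38466\right) = \left(3193245 + 536559\right) + \left(1072600 - 38466\right) = 3729804 + 1034134 = 4763938$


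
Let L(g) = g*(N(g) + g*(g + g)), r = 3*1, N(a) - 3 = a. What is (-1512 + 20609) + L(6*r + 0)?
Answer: 31139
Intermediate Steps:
N(a) = 3 + a
r = 3
L(g) = g*(3 + g + 2*g²) (L(g) = g*((3 + g) + g*(g + g)) = g*((3 + g) + g*(2*g)) = g*((3 + g) + 2*g²) = g*(3 + g + 2*g²))
(-1512 + 20609) + L(6*r + 0) = (-1512 + 20609) + (6*3 + 0)*(3 + (6*3 + 0) + 2*(6*3 + 0)²) = 19097 + (18 + 0)*(3 + (18 + 0) + 2*(18 + 0)²) = 19097 + 18*(3 + 18 + 2*18²) = 19097 + 18*(3 + 18 + 2*324) = 19097 + 18*(3 + 18 + 648) = 19097 + 18*669 = 19097 + 12042 = 31139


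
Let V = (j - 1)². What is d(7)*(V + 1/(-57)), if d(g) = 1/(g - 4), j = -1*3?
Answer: 911/171 ≈ 5.3275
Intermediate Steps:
j = -3
d(g) = 1/(-4 + g)
V = 16 (V = (-3 - 1)² = (-4)² = 16)
d(7)*(V + 1/(-57)) = (16 + 1/(-57))/(-4 + 7) = (16 - 1/57)/3 = (⅓)*(911/57) = 911/171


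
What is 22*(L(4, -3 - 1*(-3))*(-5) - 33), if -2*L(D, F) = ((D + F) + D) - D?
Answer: -506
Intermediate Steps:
L(D, F) = -D/2 - F/2 (L(D, F) = -(((D + F) + D) - D)/2 = -((F + 2*D) - D)/2 = -(D + F)/2 = -D/2 - F/2)
22*(L(4, -3 - 1*(-3))*(-5) - 33) = 22*((-½*4 - (-3 - 1*(-3))/2)*(-5) - 33) = 22*((-2 - (-3 + 3)/2)*(-5) - 33) = 22*((-2 - ½*0)*(-5) - 33) = 22*((-2 + 0)*(-5) - 33) = 22*(-2*(-5) - 33) = 22*(10 - 33) = 22*(-23) = -506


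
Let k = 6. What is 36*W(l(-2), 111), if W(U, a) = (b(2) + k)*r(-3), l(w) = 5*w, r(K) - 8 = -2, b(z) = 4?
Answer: 2160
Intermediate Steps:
r(K) = 6 (r(K) = 8 - 2 = 6)
W(U, a) = 60 (W(U, a) = (4 + 6)*6 = 10*6 = 60)
36*W(l(-2), 111) = 36*60 = 2160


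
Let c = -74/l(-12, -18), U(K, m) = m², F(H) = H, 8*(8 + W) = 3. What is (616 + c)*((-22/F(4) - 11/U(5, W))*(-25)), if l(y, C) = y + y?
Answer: 2621136925/29768 ≈ 88052.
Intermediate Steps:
W = -61/8 (W = -8 + (⅛)*3 = -8 + 3/8 = -61/8 ≈ -7.6250)
l(y, C) = 2*y
c = 37/12 (c = -74/(2*(-12)) = -74/(-24) = -74*(-1/24) = 37/12 ≈ 3.0833)
(616 + c)*((-22/F(4) - 11/U(5, W))*(-25)) = (616 + 37/12)*((-22/4 - 11/((-61/8)²))*(-25)) = 7429*((-22*¼ - 11/3721/64)*(-25))/12 = 7429*((-11/2 - 11*64/3721)*(-25))/12 = 7429*((-11/2 - 704/3721)*(-25))/12 = 7429*(-42339/7442*(-25))/12 = (7429/12)*(1058475/7442) = 2621136925/29768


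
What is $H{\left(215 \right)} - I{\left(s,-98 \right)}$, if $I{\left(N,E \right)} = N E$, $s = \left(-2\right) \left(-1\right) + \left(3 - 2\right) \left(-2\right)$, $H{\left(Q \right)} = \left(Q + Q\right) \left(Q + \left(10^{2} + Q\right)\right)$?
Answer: $227900$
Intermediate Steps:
$H{\left(Q \right)} = 2 Q \left(100 + 2 Q\right)$ ($H{\left(Q \right)} = 2 Q \left(Q + \left(100 + Q\right)\right) = 2 Q \left(100 + 2 Q\right)$)
$s = 0$ ($s = 2 + 1 \left(-2\right) = 2 - 2 = 0$)
$I{\left(N,E \right)} = E N$
$H{\left(215 \right)} - I{\left(s,-98 \right)} = 4 \cdot 215 \left(50 + 215\right) - \left(-98\right) 0 = 4 \cdot 215 \cdot 265 - 0 = 227900 + 0 = 227900$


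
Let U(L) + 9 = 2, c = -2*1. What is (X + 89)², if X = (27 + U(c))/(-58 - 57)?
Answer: 4173849/529 ≈ 7890.1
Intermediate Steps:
c = -2
U(L) = -7 (U(L) = -9 + 2 = -7)
X = -4/23 (X = (27 - 7)/(-58 - 57) = 20/(-115) = 20*(-1/115) = -4/23 ≈ -0.17391)
(X + 89)² = (-4/23 + 89)² = (2043/23)² = 4173849/529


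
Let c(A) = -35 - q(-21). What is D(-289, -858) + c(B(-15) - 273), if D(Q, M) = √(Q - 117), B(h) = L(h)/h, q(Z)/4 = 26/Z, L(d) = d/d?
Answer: -631/21 + I*√406 ≈ -30.048 + 20.149*I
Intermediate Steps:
L(d) = 1
q(Z) = 104/Z (q(Z) = 4*(26/Z) = 104/Z)
B(h) = 1/h
c(A) = -631/21 (c(A) = -35 - 104/(-21) = -35 - 104*(-1)/21 = -35 - 1*(-104/21) = -35 + 104/21 = -631/21)
D(Q, M) = √(-117 + Q)
D(-289, -858) + c(B(-15) - 273) = √(-117 - 289) - 631/21 = √(-406) - 631/21 = I*√406 - 631/21 = -631/21 + I*√406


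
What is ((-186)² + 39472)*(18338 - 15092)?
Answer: 240424728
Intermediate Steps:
((-186)² + 39472)*(18338 - 15092) = (34596 + 39472)*3246 = 74068*3246 = 240424728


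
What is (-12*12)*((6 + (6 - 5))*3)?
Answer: -3024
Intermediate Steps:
(-12*12)*((6 + (6 - 5))*3) = -144*(6 + 1)*3 = -1008*3 = -144*21 = -3024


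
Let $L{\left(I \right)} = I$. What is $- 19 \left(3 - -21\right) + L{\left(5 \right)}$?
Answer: $-451$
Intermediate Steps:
$- 19 \left(3 - -21\right) + L{\left(5 \right)} = - 19 \left(3 - -21\right) + 5 = - 19 \left(3 + 21\right) + 5 = \left(-19\right) 24 + 5 = -456 + 5 = -451$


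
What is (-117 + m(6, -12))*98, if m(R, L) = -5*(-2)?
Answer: -10486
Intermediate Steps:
m(R, L) = 10
(-117 + m(6, -12))*98 = (-117 + 10)*98 = -107*98 = -10486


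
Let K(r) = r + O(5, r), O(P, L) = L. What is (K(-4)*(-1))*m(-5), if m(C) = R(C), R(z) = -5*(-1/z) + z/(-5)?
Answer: 0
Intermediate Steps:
R(z) = 5/z - z/5 (R(z) = -(-5)/z + z*(-1/5) = 5/z - z/5)
K(r) = 2*r (K(r) = r + r = 2*r)
m(C) = 5/C - C/5
(K(-4)*(-1))*m(-5) = ((2*(-4))*(-1))*(5/(-5) - 1/5*(-5)) = (-8*(-1))*(5*(-1/5) + 1) = 8*(-1 + 1) = 8*0 = 0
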